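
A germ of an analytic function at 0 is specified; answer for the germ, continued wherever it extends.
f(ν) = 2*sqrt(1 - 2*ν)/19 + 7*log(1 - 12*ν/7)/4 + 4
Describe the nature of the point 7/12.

The point is a logarithmic branch point.

The term (7/4)*log(1 - ν/(7/12)) has argument 1 - 7/12/(7/12) = 0 at 7/12: a logarithmic (infinitely-sheeted) branch point; the remaining terms are analytic or single-valued there.


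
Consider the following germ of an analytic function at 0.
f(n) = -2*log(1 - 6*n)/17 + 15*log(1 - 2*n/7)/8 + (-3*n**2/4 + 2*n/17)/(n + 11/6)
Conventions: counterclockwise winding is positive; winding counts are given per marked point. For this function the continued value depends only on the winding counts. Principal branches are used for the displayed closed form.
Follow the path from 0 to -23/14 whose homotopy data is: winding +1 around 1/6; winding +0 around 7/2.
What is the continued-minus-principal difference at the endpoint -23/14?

The rational part is single-valued and drops out of the difference; each branch term changes only by its own monodromy.
(-2/17)*log(1 - n/(1/6)): each positive loop around 1/6 adds 2*pi*i to the log, so winding +1 contributes (-2/17)*(1)*2*pi*i = -(4/17)*pi*i.
(15/8)*log(1 - n/(7/2)): winding 0 around 7/2, so this term returns to its principal value, contribution 0.
Summing the contributions at n = -23/14 gives -(4/17)*pi*i.

Continued minus principal equals -(4/17)*pi*i.


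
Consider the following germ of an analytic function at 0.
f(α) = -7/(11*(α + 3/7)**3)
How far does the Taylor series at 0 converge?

The radius of convergence is 3/7.

Denominator factor (α + 3/7)^3: pole of order 3 at -3/7, modulus 3/7.
The radius of convergence is the smallest modulus among the singular points: 3/7.


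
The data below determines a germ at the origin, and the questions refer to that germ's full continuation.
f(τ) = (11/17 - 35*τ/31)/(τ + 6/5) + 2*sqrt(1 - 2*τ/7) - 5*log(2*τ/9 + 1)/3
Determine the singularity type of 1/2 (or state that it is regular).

Denominator factors: τ + 6/5 = 17/10 at τ = 1/2 — none vanishes.
Branch term sqrt(1 - τ/(7/2)): argument at 1/2 is 6/7, nonzero, so 1/2 is not its branch point (a point on a principal cut is still regular for the continued germ).
Branch term log(1 - τ/(-9/2)): argument at 1/2 is 10/9, nonzero, so 1/2 is not its branch point (a point on a principal cut is still regular for the continued germ).
So the germ continues analytically to 1/2.

The point is a regular point.


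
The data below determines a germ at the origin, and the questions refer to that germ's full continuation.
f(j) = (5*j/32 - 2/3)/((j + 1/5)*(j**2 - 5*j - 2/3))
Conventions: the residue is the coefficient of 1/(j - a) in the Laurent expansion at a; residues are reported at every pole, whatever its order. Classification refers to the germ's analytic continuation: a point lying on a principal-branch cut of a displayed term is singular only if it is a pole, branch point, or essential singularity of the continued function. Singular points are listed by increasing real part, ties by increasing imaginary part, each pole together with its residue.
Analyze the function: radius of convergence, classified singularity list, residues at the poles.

Radius of convergence at 0: -5/2 + (1/6)*sqrt(249).
At -1/5: a pole of order 1; residue -1675/896.
At 5/2 - (1/6)*sqrt(249): a pole of order 1; residue 1675/1792 + (8765/148736)*sqrt(249).
At 5/2 + (1/6)*sqrt(249): a pole of order 1; residue 1675/1792 - (8765/148736)*sqrt(249).

Denominator factor (j**2 - 5*j - 2/3): discriminant 83/3, real irrational roots 5/2 + (1/6)*sqrt(249) and 5/2 - (1/6)*sqrt(249); poles of order 1, moduli 5/2 + (1/6)*sqrt(249) and -5/2 + (1/6)*sqrt(249).
Denominator factor (j + 1/5): pole of order 1 at -1/5, modulus 1/5.
The radius of convergence is the smallest modulus among the singular points: -5/2 + (1/6)*sqrt(249).
At the order-1 pole -1/5 set g(j) = (j - (-1/5))*f(j) = (5*j/32 - 2/3)/(j**2 - 5*j - 2/3).
Simple pole: residue = g(a) at a = -1/5, which is -1675/896.
The factor j**2 - 5*j - 2/3 splits as (j - a)(j - a') with a = 5/2 - (1/6)*sqrt(249), a' = 5/2 + (1/6)*sqrt(249). At the order-1 pole a set g(j) = (j - a)*f(j) = [(5*j/32 - 2/3)/(j + 1/5)] / (j - a').
Simple pole: residue = g(a) at a = 5/2 - (1/6)*sqrt(249), which is 1675/1792 + (8765/148736)*sqrt(249).
The factor j**2 - 5*j - 2/3 splits as (j - a)(j - a') with a = 5/2 + (1/6)*sqrt(249), a' = 5/2 - (1/6)*sqrt(249). At the order-1 pole a set g(j) = (j - a)*f(j) = [(5*j/32 - 2/3)/(j + 1/5)] / (j - a').
Simple pole: residue = g(a) at a = 5/2 + (1/6)*sqrt(249), which is 1675/1792 - (8765/148736)*sqrt(249).
List the singular points by increasing real part (a conjugate pair: the negative imaginary part first).


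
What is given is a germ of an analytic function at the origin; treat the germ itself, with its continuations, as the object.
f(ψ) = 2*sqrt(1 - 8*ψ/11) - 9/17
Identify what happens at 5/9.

The point is a regular point.

There is no denominator, hence no pole anywhere.
Branch term sqrt(1 - ψ/(11/8)): argument at 5/9 is 59/99, nonzero, so 5/9 is not its branch point (a point on a principal cut is still regular for the continued germ).
So the germ continues analytically to 5/9.


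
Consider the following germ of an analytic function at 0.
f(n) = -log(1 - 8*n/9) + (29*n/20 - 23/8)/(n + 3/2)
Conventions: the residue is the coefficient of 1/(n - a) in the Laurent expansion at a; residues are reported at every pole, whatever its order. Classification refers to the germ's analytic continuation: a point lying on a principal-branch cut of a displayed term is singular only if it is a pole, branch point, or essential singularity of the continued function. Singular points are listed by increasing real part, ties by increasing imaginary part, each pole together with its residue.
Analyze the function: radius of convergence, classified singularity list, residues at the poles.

Denominator factor (n + 3/2): pole of order 1 at -3/2, modulus 3/2.
Branch term (-1)*log(1 - n/(9/8)): its argument vanishes at n = 9/8, a logarithmic branch point, modulus 9/8.
The radius of convergence is the smallest modulus among the singular points: 9/8.
The branch term is analytic at -3/2 and contributes nothing to the residue; only the rational part matters.
At the order-1 pole -3/2 set g(n) = (n - (-3/2))*(rational part) = 29*n/20 - 23/8.
Simple pole: residue = g(a) at a = -3/2, which is -101/20.
List the singular points by increasing real part (a conjugate pair: the negative imaginary part first).

Radius of convergence at 0: 9/8.
At -3/2: a pole of order 1; residue -101/20.
At 9/8: a logarithmic branch point.


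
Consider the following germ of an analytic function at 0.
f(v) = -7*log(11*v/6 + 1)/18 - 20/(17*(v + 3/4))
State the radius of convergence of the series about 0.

The radius of convergence is 6/11.

Denominator factor (v + 3/4): pole of order 1 at -3/4, modulus 3/4.
Branch term (-7/18)*log(1 - v/(-6/11)): its argument vanishes at v = -6/11, a logarithmic branch point, modulus 6/11.
The radius of convergence is the smallest modulus among the singular points: 6/11.


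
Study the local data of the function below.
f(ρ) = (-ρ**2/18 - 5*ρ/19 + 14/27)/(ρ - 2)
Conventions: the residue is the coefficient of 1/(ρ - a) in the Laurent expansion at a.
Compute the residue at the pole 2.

The residue is -118/513.

At the order-1 pole 2 set g(ρ) = (ρ - (2))*f(ρ) = -ρ**2/18 - 5*ρ/19 + 14/27.
Simple pole: residue = g(a) at a = 2, which is -118/513.


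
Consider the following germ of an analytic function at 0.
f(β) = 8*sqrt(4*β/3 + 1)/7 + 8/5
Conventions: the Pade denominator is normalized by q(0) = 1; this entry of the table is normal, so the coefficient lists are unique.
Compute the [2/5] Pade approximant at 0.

The Pade approximant has numerator coefficients [96/35, 518608/105105, 216592/105105]; denominator coefficients [1, 4568/3003, 292/693, -1025/27027, 575/81081, -305/243243].

Taylor coefficients needed (expand at 0): a_0 = 96/35, a_1 = 16/21, a_2 = -16/63, a_3 = 32/189, a_4 = -80/567, a_5 = 32/243, a_6 = -32/243, a_7 = 704/5103.
Write the denominator as Q(β) = 1 + q1*β + q2*β^2 + q3*β^3 + q4*β^4 + q5*β^5. Requiring Q*f - P = O(β^8) with deg P <= 2 kills the coefficients of β^3..β^7 in Q*f:
  β^3: a_3 + q1*a_2 + q2*a_1 + q3*a_0 = 0, i.e. 32/189 + (-16/63)*q1 + (16/21)*q2 + (96/35)*q3 = 0.
  β^4: a_4 + q1*a_3 + q2*a_2 + q3*a_1 + q4*a_0 = 0, i.e. -80/567 + (32/189)*q1 + (-16/63)*q2 + (16/21)*q3 + (96/35)*q4 = 0.
  β^5: a_5 + q1*a_4 + q2*a_3 + q3*a_2 + q4*a_1 + q5*a_0 = 0, i.e. 32/243 + (-80/567)*q1 + (32/189)*q2 + (-16/63)*q3 + (16/21)*q4 + (96/35)*q5 = 0.
  β^6: a_6 + q1*a_5 + q2*a_4 + q3*a_3 + q4*a_2 + q5*a_1 = 0, i.e. -32/243 + (32/243)*q1 + (-80/567)*q2 + (32/189)*q3 + (-16/63)*q4 + (16/21)*q5 = 0.
  β^7: a_7 + q1*a_6 + q2*a_5 + q3*a_4 + q4*a_3 + q5*a_2 = 0, i.e. 704/5103 + (-32/243)*q1 + (32/243)*q2 + (-80/567)*q3 + (32/189)*q4 + (-16/63)*q5 = 0.
Solving this linear system: q1 = 4568/3003, q2 = 292/693, q3 = -1025/27027, q4 = 575/81081, q5 = -305/243243.
The numerator is Q*f truncated at degree 2: P0 = a_0 = 96/35; P1 = a_1 + q1*a_0 = 518608/105105; P2 = a_2 + q1*a_1 + q2*a_0 = 216592/105105.


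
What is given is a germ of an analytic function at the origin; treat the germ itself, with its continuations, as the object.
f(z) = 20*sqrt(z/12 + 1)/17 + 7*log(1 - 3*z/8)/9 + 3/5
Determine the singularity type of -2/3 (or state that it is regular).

The point is a regular point.

There is no denominator, hence no pole anywhere.
Branch term sqrt(1 - z/(-12)): argument at -2/3 is 17/18, nonzero, so -2/3 is not its branch point (a point on a principal cut is still regular for the continued germ).
Branch term log(1 - z/(8/3)): argument at -2/3 is 5/4, nonzero, so -2/3 is not its branch point (a point on a principal cut is still regular for the continued germ).
So the germ continues analytically to -2/3.


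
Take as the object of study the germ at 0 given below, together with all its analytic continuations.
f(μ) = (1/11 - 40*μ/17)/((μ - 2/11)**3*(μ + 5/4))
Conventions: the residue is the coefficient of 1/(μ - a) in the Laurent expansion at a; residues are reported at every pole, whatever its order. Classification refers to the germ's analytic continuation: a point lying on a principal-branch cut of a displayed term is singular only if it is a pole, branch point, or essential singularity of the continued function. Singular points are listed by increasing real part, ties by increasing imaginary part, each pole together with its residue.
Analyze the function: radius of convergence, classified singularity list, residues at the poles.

Denominator factor (μ - 2/11)^3: pole of order 3 at 2/11, modulus 2/11.
Denominator factor (μ + 5/4): pole of order 1 at -5/4, modulus 5/4.
The radius of convergence is the smallest modulus among the singular points: 2/11.
At the order-1 pole -5/4 set g(μ) = (μ - (-5/4))*f(μ) = (1/11 - 40*μ/17)/(μ - 2/11)**3.
Simple pole: residue = g(a) at a = -5/4, which is -7744/7497.
At the order-3 pole 2/11 set g(μ) = (μ - (2/11))^3*f(μ) = (1/11 - 40*μ/17)/(μ + 5/4).
Order-3 pole: residue = g''(a)/2; g''(2/11) = 15488/7497, so the residue is 7744/7497.
List the singular points by increasing real part (a conjugate pair: the negative imaginary part first).

Radius of convergence at 0: 2/11.
At -5/4: a pole of order 1; residue -7744/7497.
At 2/11: a pole of order 3; residue 7744/7497.


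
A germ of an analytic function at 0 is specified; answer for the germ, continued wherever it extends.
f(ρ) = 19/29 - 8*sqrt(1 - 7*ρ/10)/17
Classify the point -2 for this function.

There is no denominator, hence no pole anywhere.
Branch term sqrt(1 - ρ/(10/7)): argument at -2 is 12/5, nonzero, so -2 is not its branch point (a point on a principal cut is still regular for the continued germ).
So the germ continues analytically to -2.

The point is a regular point.


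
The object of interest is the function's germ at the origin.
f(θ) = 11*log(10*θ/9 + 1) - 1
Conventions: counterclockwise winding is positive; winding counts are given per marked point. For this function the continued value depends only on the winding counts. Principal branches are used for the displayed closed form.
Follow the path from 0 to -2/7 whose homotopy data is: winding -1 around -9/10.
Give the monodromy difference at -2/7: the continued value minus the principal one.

The rational part is single-valued and drops out of the difference; each branch term changes only by its own monodromy.
(11)*log(1 - θ/(-9/10)): each positive loop around -9/10 adds 2*pi*i to the log, so winding -1 contributes (11)*(-1)*2*pi*i = -(22)*pi*i.
Summing the contributions at θ = -2/7 gives -(22)*pi*i.

Continued minus principal equals -(22)*pi*i.


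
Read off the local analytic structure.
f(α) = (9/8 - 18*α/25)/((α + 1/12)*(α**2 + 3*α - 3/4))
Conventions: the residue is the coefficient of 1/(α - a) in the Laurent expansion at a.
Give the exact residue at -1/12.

At the order-1 pole -1/12 set g(α) = (α - (-1/12))*f(α) = (9/8 - 18*α/25)/(α**2 + 3*α - 3/4).
Simple pole: residue = g(a) at a = -1/12, which is -4266/3575.

The residue is -4266/3575.


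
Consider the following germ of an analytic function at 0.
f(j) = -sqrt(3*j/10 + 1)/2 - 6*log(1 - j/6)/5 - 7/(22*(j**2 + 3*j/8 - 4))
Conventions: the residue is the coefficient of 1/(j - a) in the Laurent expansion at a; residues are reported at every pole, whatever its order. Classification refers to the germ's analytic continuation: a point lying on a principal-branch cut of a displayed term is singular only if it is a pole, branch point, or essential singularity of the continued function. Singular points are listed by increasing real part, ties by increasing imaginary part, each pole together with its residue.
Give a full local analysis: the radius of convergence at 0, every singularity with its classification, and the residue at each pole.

Denominator factor (j**2 + 3*j/8 - 4): discriminant 1033/64, real irrational roots -3/16 + (1/16)*sqrt(1033) and -3/16 - (1/16)*sqrt(1033); poles of order 1, moduli -3/16 + (1/16)*sqrt(1033) and 3/16 + (1/16)*sqrt(1033).
Branch term (-1/2)*sqrt(1 - j/(-10/3)): its argument vanishes at j = -10/3, a square-root branch point, modulus 10/3.
Branch term (-6/5)*log(1 - j/(6)): its argument vanishes at j = 6, a logarithmic branch point, modulus 6.
The radius of convergence is the smallest modulus among the singular points: -3/16 + (1/16)*sqrt(1033).
The branch terms are analytic at -3/16 - (1/16)*sqrt(1033) and contribute nothing to the residue; only the rational part matters.
The factor j**2 + 3*j/8 - 4 splits as (j - a)(j - a') with a = -3/16 - (1/16)*sqrt(1033), a' = -3/16 + (1/16)*sqrt(1033). At the order-1 pole a set g(j) = (j - a)*(rational part) = [-7/22] / (j - a').
Simple pole: residue = g(a) at a = -3/16 - (1/16)*sqrt(1033), which is (28/11363)*sqrt(1033).
The branch terms are analytic at -3/16 + (1/16)*sqrt(1033) and contribute nothing to the residue; only the rational part matters.
The factor j**2 + 3*j/8 - 4 splits as (j - a)(j - a') with a = -3/16 + (1/16)*sqrt(1033), a' = -3/16 - (1/16)*sqrt(1033). At the order-1 pole a set g(j) = (j - a)*(rational part) = [-7/22] / (j - a').
Simple pole: residue = g(a) at a = -3/16 + (1/16)*sqrt(1033), which is -(28/11363)*sqrt(1033).
List the singular points by increasing real part (a conjugate pair: the negative imaginary part first).

Radius of convergence at 0: -3/16 + (1/16)*sqrt(1033).
At -10/3: an algebraic (square-root) branch point.
At -3/16 - (1/16)*sqrt(1033): a pole of order 1; residue (28/11363)*sqrt(1033).
At -3/16 + (1/16)*sqrt(1033): a pole of order 1; residue -(28/11363)*sqrt(1033).
At 6: a logarithmic branch point.


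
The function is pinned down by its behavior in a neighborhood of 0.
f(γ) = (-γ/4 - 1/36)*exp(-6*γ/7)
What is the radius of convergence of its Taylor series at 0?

The factor exp(-6*γ/7) is entire and contributes no finite singular point.
The polynomial part has no poles.
No finite singular points: the Taylor series at 0 converges everywhere.

The radius of convergence is infinite.


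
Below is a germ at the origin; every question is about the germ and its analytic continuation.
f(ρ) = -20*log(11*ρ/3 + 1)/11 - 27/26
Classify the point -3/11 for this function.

The point is a logarithmic branch point.

The term (-20/11)*log(1 - ρ/(-3/11)) has argument 1 - -3/11/(-3/11) = 0 at -3/11: a logarithmic (infinitely-sheeted) branch point; the remaining terms are analytic or single-valued there.


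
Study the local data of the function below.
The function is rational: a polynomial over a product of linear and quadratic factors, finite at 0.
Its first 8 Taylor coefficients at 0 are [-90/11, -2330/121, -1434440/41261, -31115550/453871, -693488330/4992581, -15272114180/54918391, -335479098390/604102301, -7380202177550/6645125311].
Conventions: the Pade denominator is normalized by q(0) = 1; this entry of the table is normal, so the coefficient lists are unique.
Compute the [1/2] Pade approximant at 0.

The Pade approximant has numerator coefficients [-90/11, -3517460/391963]; denominator coefficients [1, -492587/391963, -15690749/12150853].


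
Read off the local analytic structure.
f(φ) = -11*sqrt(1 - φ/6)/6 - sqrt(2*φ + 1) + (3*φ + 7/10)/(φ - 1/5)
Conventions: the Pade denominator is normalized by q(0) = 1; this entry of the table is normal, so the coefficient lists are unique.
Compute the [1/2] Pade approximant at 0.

The Pade approximant has numerator coefficients [-19/3, -473223805/32128272]; denominator coefficients [1, -31482359/10709424, -2595824689/257026176].

Taylor coefficients needed (expand at 0): a_0 = -19/3, a_1 = -2401/72, a_2 = -279925/1728, a_3 = -16858357/20736.
Write the denominator as Q(φ) = 1 + q1*φ + q2*φ^2. Requiring Q*f - P = O(φ^4) with deg P <= 1 kills the coefficients of φ^2..φ^3 in Q*f:
  φ^2: a_2 + q1*a_1 + q2*a_0 = 0, i.e. -279925/1728 + (-2401/72)*q1 + (-19/3)*q2 = 0.
  φ^3: a_3 + q1*a_2 + q2*a_1 = 0, i.e. -16858357/20736 + (-279925/1728)*q1 + (-2401/72)*q2 = 0.
Solving this linear system: q1 = -31482359/10709424, q2 = -2595824689/257026176.
The numerator is Q*f truncated at degree 1: P0 = a_0 = -19/3; P1 = a_1 + q1*a_0 = -473223805/32128272.


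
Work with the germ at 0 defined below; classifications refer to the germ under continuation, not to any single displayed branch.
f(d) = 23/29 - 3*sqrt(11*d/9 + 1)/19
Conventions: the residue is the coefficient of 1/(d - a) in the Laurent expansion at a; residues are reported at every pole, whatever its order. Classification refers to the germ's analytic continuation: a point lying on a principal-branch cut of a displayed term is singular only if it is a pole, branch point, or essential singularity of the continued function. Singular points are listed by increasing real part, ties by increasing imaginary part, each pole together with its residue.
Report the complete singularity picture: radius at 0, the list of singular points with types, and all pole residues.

Branch term (-3/19)*sqrt(1 - d/(-9/11)): its argument vanishes at d = -9/11, a square-root branch point, modulus 9/11.
The radius of convergence is the smallest modulus among the singular points: 9/11.

Radius of convergence at 0: 9/11.
At -9/11: an algebraic (square-root) branch point.


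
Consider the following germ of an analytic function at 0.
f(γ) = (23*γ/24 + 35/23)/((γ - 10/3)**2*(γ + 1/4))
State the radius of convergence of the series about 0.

The radius of convergence is 1/4.

Denominator factor (γ + 1/4): pole of order 1 at -1/4, modulus 1/4.
Denominator factor (γ - 10/3)^2: pole of order 2 at 10/3, modulus 10/3.
The radius of convergence is the smallest modulus among the singular points: 1/4.


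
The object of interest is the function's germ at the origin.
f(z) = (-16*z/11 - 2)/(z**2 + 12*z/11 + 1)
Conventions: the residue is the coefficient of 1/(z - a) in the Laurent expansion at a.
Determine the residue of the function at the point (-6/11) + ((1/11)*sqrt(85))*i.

The residue is (-8/11) + ((73/935)*sqrt(85))*i.

The factor z**2 + 12*z/11 + 1 splits as (z - a)(z - a') with a = (-6/11) + ((1/11)*sqrt(85))*i, a' = (-6/11) - ((1/11)*sqrt(85))*i. At the order-1 pole a set g(z) = (z - a)*f(z) = [-16*z/11 - 2] / (z - a').
Simple pole: residue = g(a) at a = (-6/11) + ((1/11)*sqrt(85))*i, which is (-8/11) + ((73/935)*sqrt(85))*i.


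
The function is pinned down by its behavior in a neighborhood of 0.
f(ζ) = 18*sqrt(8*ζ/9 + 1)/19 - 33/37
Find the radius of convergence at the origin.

The radius of convergence is 9/8.

Branch term (18/19)*sqrt(1 - ζ/(-9/8)): its argument vanishes at ζ = -9/8, a square-root branch point, modulus 9/8.
The radius of convergence is the smallest modulus among the singular points: 9/8.


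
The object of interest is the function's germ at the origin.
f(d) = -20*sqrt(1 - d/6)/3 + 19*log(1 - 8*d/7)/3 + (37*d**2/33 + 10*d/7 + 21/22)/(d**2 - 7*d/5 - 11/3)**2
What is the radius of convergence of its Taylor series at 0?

Denominator factor (d**2 - 7*d/5 - 11/3)^2: discriminant 1247/75, real irrational roots 7/10 + (1/30)*sqrt(3741) and 7/10 - (1/30)*sqrt(3741); poles of order 2, moduli 7/10 + (1/30)*sqrt(3741) and -7/10 + (1/30)*sqrt(3741).
Branch term (19/3)*log(1 - d/(7/8)): its argument vanishes at d = 7/8, a logarithmic branch point, modulus 7/8.
Branch term (-20/3)*sqrt(1 - d/(6)): its argument vanishes at d = 6, a square-root branch point, modulus 6.
The radius of convergence is the smallest modulus among the singular points: 7/8.

The radius of convergence is 7/8.


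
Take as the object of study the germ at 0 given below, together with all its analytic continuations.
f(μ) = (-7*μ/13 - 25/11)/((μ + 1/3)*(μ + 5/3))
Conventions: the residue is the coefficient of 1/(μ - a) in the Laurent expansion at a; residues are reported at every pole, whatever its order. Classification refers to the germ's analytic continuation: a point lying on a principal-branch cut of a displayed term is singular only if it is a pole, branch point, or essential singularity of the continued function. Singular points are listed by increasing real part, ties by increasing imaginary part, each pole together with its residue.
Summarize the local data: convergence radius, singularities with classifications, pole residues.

Radius of convergence at 0: 1/3.
At -5/3: a pole of order 1; residue 295/286.
At -1/3: a pole of order 1; residue -449/286.

Denominator factor (μ + 5/3): pole of order 1 at -5/3, modulus 5/3.
Denominator factor (μ + 1/3): pole of order 1 at -1/3, modulus 1/3.
The radius of convergence is the smallest modulus among the singular points: 1/3.
At the order-1 pole -5/3 set g(μ) = (μ - (-5/3))*f(μ) = (-7*μ/13 - 25/11)/(μ + 1/3).
Simple pole: residue = g(a) at a = -5/3, which is 295/286.
At the order-1 pole -1/3 set g(μ) = (μ - (-1/3))*f(μ) = (-7*μ/13 - 25/11)/(μ + 5/3).
Simple pole: residue = g(a) at a = -1/3, which is -449/286.
List the singular points by increasing real part (a conjugate pair: the negative imaginary part first).


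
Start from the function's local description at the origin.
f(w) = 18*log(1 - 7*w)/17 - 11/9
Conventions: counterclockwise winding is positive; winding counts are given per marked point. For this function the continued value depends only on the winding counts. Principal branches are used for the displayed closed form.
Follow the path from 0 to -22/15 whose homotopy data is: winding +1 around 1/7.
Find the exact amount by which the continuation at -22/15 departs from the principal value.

Continued minus principal equals (36/17)*pi*i.

The rational part is single-valued and drops out of the difference; each branch term changes only by its own monodromy.
(18/17)*log(1 - w/(1/7)): each positive loop around 1/7 adds 2*pi*i to the log, so winding +1 contributes (18/17)*(1)*2*pi*i = (36/17)*pi*i.
Summing the contributions at w = -22/15 gives (36/17)*pi*i.


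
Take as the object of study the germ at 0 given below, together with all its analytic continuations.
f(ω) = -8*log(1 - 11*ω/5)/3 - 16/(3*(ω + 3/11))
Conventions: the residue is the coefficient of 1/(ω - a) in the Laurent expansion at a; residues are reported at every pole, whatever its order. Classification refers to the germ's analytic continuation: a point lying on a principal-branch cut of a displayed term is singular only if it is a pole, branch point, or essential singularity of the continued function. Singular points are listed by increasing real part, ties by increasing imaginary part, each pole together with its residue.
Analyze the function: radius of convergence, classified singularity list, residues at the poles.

Radius of convergence at 0: 3/11.
At -3/11: a pole of order 1; residue -16/3.
At 5/11: a logarithmic branch point.

Denominator factor (ω + 3/11): pole of order 1 at -3/11, modulus 3/11.
Branch term (-8/3)*log(1 - ω/(5/11)): its argument vanishes at ω = 5/11, a logarithmic branch point, modulus 5/11.
The radius of convergence is the smallest modulus among the singular points: 3/11.
The branch term is analytic at -3/11 and contributes nothing to the residue; only the rational part matters.
At the order-1 pole -3/11 set g(ω) = (ω - (-3/11))*(rational part) = -16/3.
Simple pole: residue = g(a) at a = -3/11, which is -16/3.
List the singular points by increasing real part (a conjugate pair: the negative imaginary part first).


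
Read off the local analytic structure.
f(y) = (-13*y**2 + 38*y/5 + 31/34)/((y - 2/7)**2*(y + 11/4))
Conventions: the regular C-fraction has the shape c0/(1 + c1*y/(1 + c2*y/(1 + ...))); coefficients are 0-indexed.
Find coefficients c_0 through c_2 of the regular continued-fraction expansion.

Taylor coefficients (expand at 0): a_0 = 1519/374, a_1 = 1250823/20570, a_2 = 277154241/905080.
c0 = a_0 = 1519/374. Peel one level at a time: if S = 1 + c*y/S' with S'(0) = 1, then c is the y-coefficient of S and S' = c*y/(S - 1).
S_1 = c0/f = 1 + (-25527/1705)*y + (157254411/1057100)*y^2 + ...; c1 = -25527/1705.
S_2 = c1*y/(S_1 - 1) = 1 + (52418137/5275580)*y + ...; c2 = 52418137/5275580.

The regular C-fraction coefficients are [1519/374, -25527/1705, 52418137/5275580].


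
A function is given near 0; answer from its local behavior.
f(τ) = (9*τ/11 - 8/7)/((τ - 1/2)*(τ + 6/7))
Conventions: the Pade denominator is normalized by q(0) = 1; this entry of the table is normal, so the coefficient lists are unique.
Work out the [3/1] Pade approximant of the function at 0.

Taylor coefficients needed (expand at 0): a_0 = 8/3, a_1 = 31/99, a_2 = 3851/594, a_3 = 21859/3564, a_4 = 432779/21384.
Write the denominator as Q(τ) = 1 + q1*τ. Requiring Q*f - P = O(τ^5) with deg P <= 3 kills the coefficients of τ^4..τ^4 in Q*f:
  τ^4: a_4 + q1*a_3 = 0, i.e. 432779/21384 + (21859/3564)*q1 = 0.
Solving this linear system: q1 = -432779/131154.
The numerator is Q*f truncated at degree 3: P0 = a_0 = 8/3; P1 = a_1 + q1*a_0 = -6121549/721347; P2 = a_2 + q1*a_1 = 3931270/721347; P3 = a_3 + q1*a_2 = -11007556/721347.

The Pade approximant has numerator coefficients [8/3, -6121549/721347, 3931270/721347, -11007556/721347]; denominator coefficients [1, -432779/131154].


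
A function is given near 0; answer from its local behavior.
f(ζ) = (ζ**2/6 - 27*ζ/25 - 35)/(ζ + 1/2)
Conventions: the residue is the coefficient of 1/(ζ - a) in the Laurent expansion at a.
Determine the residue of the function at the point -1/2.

The residue is -20651/600.

At the order-1 pole -1/2 set g(ζ) = (ζ - (-1/2))*f(ζ) = ζ**2/6 - 27*ζ/25 - 35.
Simple pole: residue = g(a) at a = -1/2, which is -20651/600.


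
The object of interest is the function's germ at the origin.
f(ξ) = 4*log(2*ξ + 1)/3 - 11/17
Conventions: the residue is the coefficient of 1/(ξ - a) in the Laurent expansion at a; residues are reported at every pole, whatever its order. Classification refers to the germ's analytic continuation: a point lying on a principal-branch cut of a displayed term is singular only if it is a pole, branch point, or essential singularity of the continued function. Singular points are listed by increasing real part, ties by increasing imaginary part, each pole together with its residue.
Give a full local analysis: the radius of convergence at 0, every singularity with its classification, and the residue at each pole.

Radius of convergence at 0: 1/2.
At -1/2: a logarithmic branch point.

Branch term (4/3)*log(1 - ξ/(-1/2)): its argument vanishes at ξ = -1/2, a logarithmic branch point, modulus 1/2.
The radius of convergence is the smallest modulus among the singular points: 1/2.


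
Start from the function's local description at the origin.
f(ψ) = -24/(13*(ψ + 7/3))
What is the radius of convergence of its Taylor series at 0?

Denominator factor (ψ + 7/3): pole of order 1 at -7/3, modulus 7/3.
The radius of convergence is the smallest modulus among the singular points: 7/3.

The radius of convergence is 7/3.


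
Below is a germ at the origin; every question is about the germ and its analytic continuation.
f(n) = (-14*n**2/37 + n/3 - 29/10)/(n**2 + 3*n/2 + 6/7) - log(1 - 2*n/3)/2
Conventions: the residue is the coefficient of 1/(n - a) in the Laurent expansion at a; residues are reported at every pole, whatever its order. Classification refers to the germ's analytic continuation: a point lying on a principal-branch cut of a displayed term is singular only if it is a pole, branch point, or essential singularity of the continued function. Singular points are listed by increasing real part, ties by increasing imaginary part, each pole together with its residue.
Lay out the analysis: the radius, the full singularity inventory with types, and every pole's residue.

Radius of convergence at 0: (1/7)*sqrt(42).
At (-3/4) - ((1/28)*sqrt(231))*i: a pole of order 1; residue (50/111) - ((401/2035)*sqrt(231))*i.
At (-3/4) + ((1/28)*sqrt(231))*i: a pole of order 1; residue (50/111) + ((401/2035)*sqrt(231))*i.
At 3/2: a logarithmic branch point.

Denominator factor (n**2 + 3*n/2 + 6/7): discriminant -33/28, complex-conjugate roots (-3/4) + ((1/28)*sqrt(231))*i and (-3/4) - ((1/28)*sqrt(231))*i; poles of order 1, moduli (1/7)*sqrt(42) and (1/7)*sqrt(42).
Branch term (-1/2)*log(1 - n/(3/2)): its argument vanishes at n = 3/2, a logarithmic branch point, modulus 3/2.
The radius of convergence is the smallest modulus among the singular points: (1/7)*sqrt(42).
The branch term is analytic at (-3/4) - ((1/28)*sqrt(231))*i and contributes nothing to the residue; only the rational part matters.
The factor n**2 + 3*n/2 + 6/7 splits as (n - a)(n - a') with a = (-3/4) - ((1/28)*sqrt(231))*i, a' = (-3/4) + ((1/28)*sqrt(231))*i. At the order-1 pole a set g(n) = (n - a)*(rational part) = [-14*n**2/37 + n/3 - 29/10] / (n - a').
Simple pole: residue = g(a) at a = (-3/4) - ((1/28)*sqrt(231))*i, which is (50/111) - ((401/2035)*sqrt(231))*i.
The branch term is analytic at (-3/4) + ((1/28)*sqrt(231))*i and contributes nothing to the residue; only the rational part matters.
The factor n**2 + 3*n/2 + 6/7 splits as (n - a)(n - a') with a = (-3/4) + ((1/28)*sqrt(231))*i, a' = (-3/4) - ((1/28)*sqrt(231))*i. At the order-1 pole a set g(n) = (n - a)*(rational part) = [-14*n**2/37 + n/3 - 29/10] / (n - a').
Simple pole: residue = g(a) at a = (-3/4) + ((1/28)*sqrt(231))*i, which is (50/111) + ((401/2035)*sqrt(231))*i.
List the singular points by increasing real part (a conjugate pair: the negative imaginary part first).


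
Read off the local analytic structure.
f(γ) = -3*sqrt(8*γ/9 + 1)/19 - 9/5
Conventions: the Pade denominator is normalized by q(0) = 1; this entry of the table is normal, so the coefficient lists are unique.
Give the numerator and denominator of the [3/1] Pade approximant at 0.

The Pade approximant has numerator coefficients [-186/95, -22/19, -4/171, 8/4617]; denominator coefficients [1, 5/9].

Taylor coefficients needed (expand at 0): a_0 = -186/95, a_1 = -4/57, a_2 = 8/513, a_3 = -32/4617, a_4 = 160/41553.
Write the denominator as Q(γ) = 1 + q1*γ. Requiring Q*f - P = O(γ^5) with deg P <= 3 kills the coefficients of γ^4..γ^4 in Q*f:
  γ^4: a_4 + q1*a_3 = 0, i.e. 160/41553 + (-32/4617)*q1 = 0.
Solving this linear system: q1 = 5/9.
The numerator is Q*f truncated at degree 3: P0 = a_0 = -186/95; P1 = a_1 + q1*a_0 = -22/19; P2 = a_2 + q1*a_1 = -4/171; P3 = a_3 + q1*a_2 = 8/4617.


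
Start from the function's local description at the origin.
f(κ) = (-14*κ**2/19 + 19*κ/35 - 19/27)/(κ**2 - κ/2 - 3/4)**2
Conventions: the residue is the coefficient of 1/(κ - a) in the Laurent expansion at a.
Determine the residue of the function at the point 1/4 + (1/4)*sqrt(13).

The residue is (4412/3034395)*sqrt(13).

The factor κ**2 - κ/2 - 3/4 splits as (κ - a)(κ - a') with a = 1/4 + (1/4)*sqrt(13), a' = 1/4 - (1/4)*sqrt(13). At the order-2 pole a set g(κ) = (κ - a)^2*f(κ) = [-14*κ**2/19 + 19*κ/35 - 19/27] / (κ - a')^2.
Order-2 pole: residue = g'(a); g'(1/4 + (1/4)*sqrt(13)) = (4412/3034395)*sqrt(13), so the residue is (4412/3034395)*sqrt(13).


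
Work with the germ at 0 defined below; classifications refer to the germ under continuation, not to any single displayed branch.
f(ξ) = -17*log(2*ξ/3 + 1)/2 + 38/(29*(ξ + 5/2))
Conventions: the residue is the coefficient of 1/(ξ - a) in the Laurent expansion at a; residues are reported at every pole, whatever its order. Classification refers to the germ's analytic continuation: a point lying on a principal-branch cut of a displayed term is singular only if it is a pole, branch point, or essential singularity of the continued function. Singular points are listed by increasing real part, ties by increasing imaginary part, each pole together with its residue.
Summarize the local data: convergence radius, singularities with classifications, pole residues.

Denominator factor (ξ + 5/2): pole of order 1 at -5/2, modulus 5/2.
Branch term (-17/2)*log(1 - ξ/(-3/2)): its argument vanishes at ξ = -3/2, a logarithmic branch point, modulus 3/2.
The radius of convergence is the smallest modulus among the singular points: 3/2.
The branch term is analytic at -5/2 and contributes nothing to the residue; only the rational part matters.
At the order-1 pole -5/2 set g(ξ) = (ξ - (-5/2))*(rational part) = 38/29.
Simple pole: residue = g(a) at a = -5/2, which is 38/29.
List the singular points by increasing real part (a conjugate pair: the negative imaginary part first).

Radius of convergence at 0: 3/2.
At -5/2: a pole of order 1; residue 38/29.
At -3/2: a logarithmic branch point.


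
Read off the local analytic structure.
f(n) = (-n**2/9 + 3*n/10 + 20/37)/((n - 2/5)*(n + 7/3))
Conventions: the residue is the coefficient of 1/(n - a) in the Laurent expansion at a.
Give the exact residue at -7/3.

The residue is 22909/81918.

At the order-1 pole -7/3 set g(n) = (n - (-7/3))*f(n) = (-n**2/9 + 3*n/10 + 20/37)/(n - 2/5).
Simple pole: residue = g(a) at a = -7/3, which is 22909/81918.


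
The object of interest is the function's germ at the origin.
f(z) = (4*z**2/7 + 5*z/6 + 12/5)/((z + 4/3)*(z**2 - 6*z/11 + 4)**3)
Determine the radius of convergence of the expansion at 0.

Denominator factor (z + 4/3): pole of order 1 at -4/3, modulus 4/3.
Denominator factor (z**2 - 6*z/11 + 4)^3: discriminant -1900/121, complex-conjugate roots (3/11) + ((5/11)*sqrt(19))*i and (3/11) - ((5/11)*sqrt(19))*i; poles of order 3, moduli 2 and 2.
The radius of convergence is the smallest modulus among the singular points: 4/3.

The radius of convergence is 4/3.


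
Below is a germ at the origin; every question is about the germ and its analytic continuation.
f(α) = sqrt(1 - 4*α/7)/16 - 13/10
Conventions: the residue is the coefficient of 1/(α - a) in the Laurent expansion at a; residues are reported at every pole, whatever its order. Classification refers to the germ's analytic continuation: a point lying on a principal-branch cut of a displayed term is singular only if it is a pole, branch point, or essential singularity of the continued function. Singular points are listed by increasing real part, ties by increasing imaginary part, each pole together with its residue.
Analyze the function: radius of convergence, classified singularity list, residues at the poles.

Radius of convergence at 0: 7/4.
At 7/4: an algebraic (square-root) branch point.

Branch term (1/16)*sqrt(1 - α/(7/4)): its argument vanishes at α = 7/4, a square-root branch point, modulus 7/4.
The radius of convergence is the smallest modulus among the singular points: 7/4.


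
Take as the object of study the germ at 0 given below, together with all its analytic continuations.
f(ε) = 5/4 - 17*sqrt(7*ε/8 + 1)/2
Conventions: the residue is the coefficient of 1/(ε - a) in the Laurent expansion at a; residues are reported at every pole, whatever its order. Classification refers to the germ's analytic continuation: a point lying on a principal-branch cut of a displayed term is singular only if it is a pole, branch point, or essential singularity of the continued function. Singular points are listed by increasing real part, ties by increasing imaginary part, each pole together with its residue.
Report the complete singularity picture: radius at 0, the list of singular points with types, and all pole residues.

Branch term (-17/2)*sqrt(1 - ε/(-8/7)): its argument vanishes at ε = -8/7, a square-root branch point, modulus 8/7.
The radius of convergence is the smallest modulus among the singular points: 8/7.

Radius of convergence at 0: 8/7.
At -8/7: an algebraic (square-root) branch point.


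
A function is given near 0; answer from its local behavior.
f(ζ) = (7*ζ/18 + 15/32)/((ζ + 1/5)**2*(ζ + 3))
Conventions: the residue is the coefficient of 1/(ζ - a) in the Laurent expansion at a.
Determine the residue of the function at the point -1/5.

At the order-2 pole -1/5 set g(ζ) = (ζ - (-1/5))^2*f(ζ) = (7*ζ/18 + 15/32)/(ζ + 3).
Order-2 pole: residue = g'(a); g'(-1/5) = 1675/18816, so the residue is 1675/18816.

The residue is 1675/18816.


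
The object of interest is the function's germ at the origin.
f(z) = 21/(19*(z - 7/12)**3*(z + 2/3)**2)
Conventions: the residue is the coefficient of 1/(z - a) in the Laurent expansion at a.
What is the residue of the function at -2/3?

The residue is -16128/11875.

At the order-2 pole -2/3 set g(z) = (z - (-2/3))^2*f(z) = 21/(19*(z - 7/12)**3).
Order-2 pole: residue = g'(a); g'(-2/3) = -16128/11875, so the residue is -16128/11875.


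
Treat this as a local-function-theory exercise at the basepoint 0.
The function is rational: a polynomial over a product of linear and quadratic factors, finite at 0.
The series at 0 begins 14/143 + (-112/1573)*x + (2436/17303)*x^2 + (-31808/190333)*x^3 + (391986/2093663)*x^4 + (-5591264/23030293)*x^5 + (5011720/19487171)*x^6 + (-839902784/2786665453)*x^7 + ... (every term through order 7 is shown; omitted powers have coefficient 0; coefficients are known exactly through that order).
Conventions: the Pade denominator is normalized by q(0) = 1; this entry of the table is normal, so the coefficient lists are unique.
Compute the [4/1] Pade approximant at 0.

Taylor coefficients needed (read off): a_0 = 14/143, a_1 = -112/1573, a_2 = 2436/17303, a_3 = -31808/190333, a_4 = 391986/2093663, a_5 = -5591264/23030293.
Write the denominator as Q(x) = 1 + q1*x. Requiring Q*f - P = O(x^6) with deg P <= 4 kills the coefficients of x^5..x^5 in Q*f:
  x^5: a_5 + q1*a_4 = 0, i.e. -5591264/23030293 + (391986/2093663)*q1 = 0.
Solving this linear system: q1 = 399376/307989.
The numerator is Q*f truncated at degree 4: P0 = a_0 = 14/143; P1 = a_1 + q1*a_0 = 223216/4003857; P2 = a_2 + q1*a_1 = 14924/307989; P3 = a_3 + q1*a_2 = 20608/1334619; P4 = a_4 + q1*a_3 = -118034/4003857.

The Pade approximant has numerator coefficients [14/143, 223216/4003857, 14924/307989, 20608/1334619, -118034/4003857]; denominator coefficients [1, 399376/307989].


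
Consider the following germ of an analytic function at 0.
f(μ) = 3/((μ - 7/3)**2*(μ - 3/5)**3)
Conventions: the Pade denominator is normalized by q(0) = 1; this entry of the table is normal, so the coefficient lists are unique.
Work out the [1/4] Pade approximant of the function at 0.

Taylor coefficients needed (expand at 0): a_0 = -125/49, a_1 = -5125/343, a_2 = -395125/7203, a_3 = -73685125/453789, a_4 = -1347996250/3176523, a_5 = -68231074750/66706983.
Write the denominator as Q(μ) = 1 + q1*μ + q2*μ^2 + q3*μ^3 + q4*μ^4. Requiring Q*f - P = O(μ^6) with deg P <= 1 kills the coefficients of μ^2..μ^5 in Q*f:
  μ^2: a_2 + q1*a_1 + q2*a_0 = 0, i.e. -395125/7203 + (-5125/343)*q1 + (-125/49)*q2 = 0.
  μ^3: a_3 + q1*a_2 + q2*a_1 + q3*a_0 = 0, i.e. -73685125/453789 + (-395125/7203)*q1 + (-5125/343)*q2 + (-125/49)*q3 = 0.
  μ^4: a_4 + q1*a_3 + q2*a_2 + q3*a_1 + q4*a_0 = 0, i.e. -1347996250/3176523 + (-73685125/453789)*q1 + (-395125/7203)*q2 + (-5125/343)*q3 + (-125/49)*q4 = 0.
  μ^5: a_5 + q1*a_4 + q2*a_3 + q3*a_2 + q4*a_1 = 0, i.e. -68231074750/66706983 + (-1347996250/3176523)*q1 + (-73685125/453789)*q2 + (-395125/7203)*q3 + (-5125/343)*q4 = 0.
Solving this linear system: q1 = -3872/679, q2 = 169639/14259, q3 = -1374560/128331, q4 = 50425/14259.
The numerator is Q*f truncated at degree 1: P0 = a_0 = -125/49; P1 = a_1 + q1*a_0 = -1875/4753.

The Pade approximant has numerator coefficients [-125/49, -1875/4753]; denominator coefficients [1, -3872/679, 169639/14259, -1374560/128331, 50425/14259].
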